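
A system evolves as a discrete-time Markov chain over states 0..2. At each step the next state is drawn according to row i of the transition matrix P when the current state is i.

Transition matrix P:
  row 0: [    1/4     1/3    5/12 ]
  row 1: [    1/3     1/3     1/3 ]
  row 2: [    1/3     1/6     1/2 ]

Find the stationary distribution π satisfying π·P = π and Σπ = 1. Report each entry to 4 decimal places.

Balance equations π_j = Σ_i π_i·P[i][j]:
  π_0 = 1/4·π_0 + 1/3·π_1 + 1/3·π_2
  π_1 = 1/3·π_0 + 1/3·π_1 + 1/6·π_2
  normalize: π_0 + π_1 + π_2 = 1
Solving the linear system gives exactly π = [4/13, 17/65, 28/65].

π = [0.3077, 0.2615, 0.4308]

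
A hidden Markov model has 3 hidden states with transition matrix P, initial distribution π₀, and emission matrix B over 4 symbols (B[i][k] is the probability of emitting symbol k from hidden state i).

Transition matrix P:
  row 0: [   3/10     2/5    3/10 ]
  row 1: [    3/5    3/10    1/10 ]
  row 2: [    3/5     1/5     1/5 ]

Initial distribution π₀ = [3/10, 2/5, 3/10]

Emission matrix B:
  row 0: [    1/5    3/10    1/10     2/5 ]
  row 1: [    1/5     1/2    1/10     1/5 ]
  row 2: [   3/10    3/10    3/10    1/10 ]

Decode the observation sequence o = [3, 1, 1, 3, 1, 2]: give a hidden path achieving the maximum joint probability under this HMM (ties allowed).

t=0: δ = [1.200e-01, 8.000e-02, 3.000e-02]  (obs o_0=3)
t=1: δ = [1.440e-02, 2.400e-02, 1.080e-02]  ψ = [1, 0, 0]  (obs o_1=1)
t=2: δ = [4.320e-03, 3.600e-03, 1.296e-03]  ψ = [1, 1, 0]  (obs o_2=1)
t=3: δ = [8.640e-04, 3.456e-04, 1.296e-04]  ψ = [1, 0, 0]  (obs o_3=3)
t=4: δ = [7.776e-05, 1.728e-04, 7.776e-05]  ψ = [0, 0, 0]  (obs o_4=1)
t=5: δ = [1.037e-05, 5.184e-06, 6.998e-06]  ψ = [1, 1, 0]  (obs o_5=2)
backtrack: best end state = 0; path = [0, 1, 1, 0, 1, 0]

path = [0, 1, 1, 0, 1, 0]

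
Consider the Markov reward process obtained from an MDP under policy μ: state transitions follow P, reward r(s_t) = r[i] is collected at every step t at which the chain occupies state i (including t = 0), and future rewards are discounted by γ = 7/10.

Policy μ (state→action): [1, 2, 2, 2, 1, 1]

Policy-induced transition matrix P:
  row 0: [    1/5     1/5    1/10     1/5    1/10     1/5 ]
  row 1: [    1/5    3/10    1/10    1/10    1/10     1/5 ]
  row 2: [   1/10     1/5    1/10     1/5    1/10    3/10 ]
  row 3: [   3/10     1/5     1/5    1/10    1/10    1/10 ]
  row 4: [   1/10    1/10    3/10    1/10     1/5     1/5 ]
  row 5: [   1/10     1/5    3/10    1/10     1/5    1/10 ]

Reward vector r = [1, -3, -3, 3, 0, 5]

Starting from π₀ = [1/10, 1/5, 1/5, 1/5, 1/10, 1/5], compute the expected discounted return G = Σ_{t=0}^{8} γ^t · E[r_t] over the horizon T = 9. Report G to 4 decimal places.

t=0: π = [0.1000, 0.2000, 0.2000, 0.2000, 0.1000, 0.2000], E[r] = 0.5000, γ^t·E[r] = 0.500000, running G = 0.500000
t=1: π = [0.1700, 0.2100, 0.1800, 0.1300, 0.1300, 0.1800], E[r] = 0.2900, γ^t·E[r] = 0.203000, running G = 0.703000
t=2: π = [0.1640, 0.2080, 0.1750, 0.1350, 0.1310, 0.1870], E[r] = 0.3550, γ^t·E[r] = 0.173950, running G = 0.876950
t=3: π = [0.1642, 0.2077, 0.1771, 0.1339, 0.1318, 0.1853], E[r] = 0.3380, γ^t·E[r] = 0.115934, running G = 0.992884
t=4: π = [0.1640, 0.2076, 0.1768, 0.1341, 0.1317, 0.1858], E[r] = 0.3421, γ^t·E[r] = 0.082141, running G = 1.075025
t=5: π = [0.1640, 0.2076, 0.1769, 0.1341, 0.1318, 0.1857], E[r] = 0.3412, γ^t·E[r] = 0.057338, running G = 1.132363
t=6: π = [0.1640, 0.2076, 0.1769, 0.1341, 0.1317, 0.1857], E[r] = 0.3414, γ^t·E[r] = 0.040163, running G = 1.172526
t=7: π = [0.1640, 0.2076, 0.1769, 0.1341, 0.1317, 0.1857], E[r] = 0.3413, γ^t·E[r] = 0.028110, running G = 1.200635
t=8: π = [0.1640, 0.2076, 0.1769, 0.1341, 0.1317, 0.1857], E[r] = 0.3413, γ^t·E[r] = 0.019677, running G = 1.220313

G = 1.2203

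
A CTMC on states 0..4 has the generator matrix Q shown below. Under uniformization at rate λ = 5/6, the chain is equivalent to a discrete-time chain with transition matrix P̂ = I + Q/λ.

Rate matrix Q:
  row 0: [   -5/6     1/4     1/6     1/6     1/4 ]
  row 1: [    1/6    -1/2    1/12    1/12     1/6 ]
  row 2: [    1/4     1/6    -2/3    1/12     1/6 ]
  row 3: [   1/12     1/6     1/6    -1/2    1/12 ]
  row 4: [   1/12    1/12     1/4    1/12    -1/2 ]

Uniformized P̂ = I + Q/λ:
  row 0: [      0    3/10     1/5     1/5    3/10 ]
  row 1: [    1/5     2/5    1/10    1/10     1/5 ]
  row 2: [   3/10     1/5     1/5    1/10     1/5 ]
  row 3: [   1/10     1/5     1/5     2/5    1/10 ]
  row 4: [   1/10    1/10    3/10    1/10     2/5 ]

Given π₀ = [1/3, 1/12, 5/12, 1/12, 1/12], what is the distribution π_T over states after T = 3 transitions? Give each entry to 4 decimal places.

t=0: π = [0.3333, 0.0833, 0.4167, 0.0833, 0.0833]
t=1: π = [0.1583, 0.2417, 0.2000, 0.1583, 0.2417]
t=2: π = [0.1483, 0.2400, 0.2000, 0.1633, 0.2483]
t=3: π = [0.1492, 0.2380, 0.2008, 0.1638, 0.2482]

π = [0.1492, 0.2380, 0.2008, 0.1638, 0.2482]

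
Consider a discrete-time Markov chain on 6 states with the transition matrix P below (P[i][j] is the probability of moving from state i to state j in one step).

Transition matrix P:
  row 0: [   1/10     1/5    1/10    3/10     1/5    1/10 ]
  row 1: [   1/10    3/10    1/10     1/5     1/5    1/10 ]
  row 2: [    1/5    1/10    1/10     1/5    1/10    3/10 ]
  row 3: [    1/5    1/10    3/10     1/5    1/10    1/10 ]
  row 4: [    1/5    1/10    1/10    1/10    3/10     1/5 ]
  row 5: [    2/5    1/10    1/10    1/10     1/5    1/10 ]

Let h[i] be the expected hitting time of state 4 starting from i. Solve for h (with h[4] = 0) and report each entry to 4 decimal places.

h = [6.1169, 6.0437, 6.6451, 6.7756, 0.0000, 5.9924]

First-step conditioning: h[4] = 0; for i ≠ 4, h[i] = 1 + Σ_k P[i][k]·h[k].
  h[0] = 1 + 1/10·h[0] + 1/5·h[1] + 1/10·h[2] + 3/10·h[3] + 1/10·h[5]
  h[1] = 1 + 1/10·h[0] + 3/10·h[1] + 1/10·h[2] + 1/5·h[3] + 1/10·h[5]
  h[2] = 1 + 1/5·h[0] + 1/10·h[1] + 1/10·h[2] + 1/5·h[3] + 3/10·h[5]
  h[3] = 1 + 1/5·h[0] + 1/10·h[1] + 3/10·h[2] + 1/5·h[3] + 1/10·h[5]
  h[5] = 1 + 2/5·h[0] + 1/10·h[1] + 1/10·h[2] + 1/10·h[3] + 1/10·h[5]
Solving the 5×5 linear system over states ≠ 4 gives exactly h = [50140/8197, 49540/8197, 54470/8197, 55540/8197, 0, 49120/8197] (h[4] = 0 is the target).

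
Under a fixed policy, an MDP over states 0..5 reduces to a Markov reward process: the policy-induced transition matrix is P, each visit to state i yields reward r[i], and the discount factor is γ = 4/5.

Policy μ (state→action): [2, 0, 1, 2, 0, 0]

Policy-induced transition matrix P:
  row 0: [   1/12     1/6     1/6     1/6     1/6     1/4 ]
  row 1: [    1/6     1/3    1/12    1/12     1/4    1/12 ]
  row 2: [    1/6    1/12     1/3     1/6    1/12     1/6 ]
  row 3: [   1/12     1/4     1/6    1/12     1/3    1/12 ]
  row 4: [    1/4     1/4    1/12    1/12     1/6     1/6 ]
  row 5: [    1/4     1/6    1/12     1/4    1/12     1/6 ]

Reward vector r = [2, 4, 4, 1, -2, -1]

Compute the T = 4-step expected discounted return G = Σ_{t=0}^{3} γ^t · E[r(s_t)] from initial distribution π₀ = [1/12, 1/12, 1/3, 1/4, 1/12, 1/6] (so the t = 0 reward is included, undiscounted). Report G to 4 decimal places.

G = 4.5601

t=0: π = [0.0833, 0.0833, 0.3333, 0.2500, 0.0833, 0.1667], E[r] = 1.7500, γ^t·E[r] = 1.750000, running G = 1.750000
t=1: π = [0.1597, 0.1806, 0.1944, 0.1458, 0.1736, 0.1458], E[r] = 1.4722, γ^t·E[r] = 1.177778, running G = 2.927778
t=2: π = [0.1678, 0.2072, 0.1574, 0.1372, 0.1777, 0.1528], E[r] = 1.4230, γ^t·E[r] = 0.910741, running G = 3.838519
t=3: π = [0.1688, 0.2143, 0.1481, 0.1359, 0.1809, 0.1520], E[r] = 1.4093, γ^t·E[r] = 0.721556, running G = 4.560074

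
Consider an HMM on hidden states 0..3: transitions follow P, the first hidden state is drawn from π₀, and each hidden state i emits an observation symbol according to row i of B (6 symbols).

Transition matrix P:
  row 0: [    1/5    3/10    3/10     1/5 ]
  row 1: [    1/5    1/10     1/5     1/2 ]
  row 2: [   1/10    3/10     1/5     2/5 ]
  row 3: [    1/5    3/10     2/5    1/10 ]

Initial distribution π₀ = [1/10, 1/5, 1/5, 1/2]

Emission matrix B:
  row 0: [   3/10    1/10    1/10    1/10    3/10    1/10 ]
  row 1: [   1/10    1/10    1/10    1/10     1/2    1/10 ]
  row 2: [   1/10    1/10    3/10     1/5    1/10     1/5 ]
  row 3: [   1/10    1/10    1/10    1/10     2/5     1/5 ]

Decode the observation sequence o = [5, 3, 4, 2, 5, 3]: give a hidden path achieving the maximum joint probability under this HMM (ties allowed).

t=0: δ = [1.000e-02, 2.000e-02, 4.000e-02, 1.000e-01]  (obs o_0=5)
t=1: δ = [2.000e-03, 3.000e-03, 8.000e-03, 1.600e-03]  ψ = [3, 3, 3, 2]  (obs o_1=3)
t=2: δ = [2.400e-04, 1.200e-03, 1.600e-04, 1.280e-03]  ψ = [2, 2, 2, 2]  (obs o_2=4)
t=3: δ = [2.560e-05, 3.840e-05, 1.536e-04, 6.000e-05]  ψ = [3, 3, 3, 1]  (obs o_3=2)
t=4: δ = [1.536e-06, 4.608e-06, 6.144e-06, 1.229e-05]  ψ = [2, 2, 2, 2]  (obs o_4=5)
t=5: δ = [2.458e-07, 3.686e-07, 9.830e-07, 2.458e-07]  ψ = [3, 3, 3, 2]  (obs o_5=3)
backtrack: best end state = 2; path = [3, 2, 3, 2, 3, 2]

path = [3, 2, 3, 2, 3, 2]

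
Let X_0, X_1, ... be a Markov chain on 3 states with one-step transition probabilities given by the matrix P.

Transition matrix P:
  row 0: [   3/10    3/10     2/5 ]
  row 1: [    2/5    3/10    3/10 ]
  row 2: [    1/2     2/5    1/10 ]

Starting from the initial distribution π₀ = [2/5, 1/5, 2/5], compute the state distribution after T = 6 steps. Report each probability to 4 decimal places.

π = [0.3893, 0.3282, 0.2825]

t=0: π = [0.4000, 0.2000, 0.4000]
t=1: π = [0.4000, 0.3400, 0.2600]
t=2: π = [0.3860, 0.3260, 0.2880]
t=3: π = [0.3902, 0.3288, 0.2810]
t=4: π = [0.3891, 0.3281, 0.2828]
t=5: π = [0.3894, 0.3283, 0.2823]
t=6: π = [0.3893, 0.3282, 0.2825]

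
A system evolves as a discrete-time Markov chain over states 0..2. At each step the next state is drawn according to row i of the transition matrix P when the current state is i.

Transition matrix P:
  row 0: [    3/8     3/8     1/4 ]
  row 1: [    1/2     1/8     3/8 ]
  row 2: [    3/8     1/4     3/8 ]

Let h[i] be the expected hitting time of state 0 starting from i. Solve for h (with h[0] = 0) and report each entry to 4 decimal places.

h = [0.0000, 2.2069, 2.4828]

First-step conditioning: h[0] = 0; for i ≠ 0, h[i] = 1 + Σ_k P[i][k]·h[k].
  h[1] = 1 + 1/8·h[1] + 3/8·h[2]
  h[2] = 1 + 1/4·h[1] + 3/8·h[2]
Solving the 2×2 linear system over states ≠ 0 gives exactly h = [0, 64/29, 72/29] (h[0] = 0 is the target).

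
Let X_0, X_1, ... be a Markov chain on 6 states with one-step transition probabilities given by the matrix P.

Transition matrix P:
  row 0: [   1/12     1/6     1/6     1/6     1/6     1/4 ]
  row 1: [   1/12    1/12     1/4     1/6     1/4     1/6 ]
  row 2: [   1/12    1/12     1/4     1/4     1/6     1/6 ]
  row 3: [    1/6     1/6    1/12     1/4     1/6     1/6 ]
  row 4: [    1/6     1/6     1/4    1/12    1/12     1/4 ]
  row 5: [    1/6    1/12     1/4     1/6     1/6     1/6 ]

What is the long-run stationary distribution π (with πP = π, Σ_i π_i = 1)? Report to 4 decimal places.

Balance equations π_j = Σ_i π_i·P[i][j]:
  π_0 = 1/12·π_0 + 1/12·π_1 + 1/12·π_2 + 1/6·π_3 + 1/6·π_4 + 1/6·π_5
  π_1 = 1/6·π_0 + 1/12·π_1 + 1/12·π_2 + 1/6·π_3 + 1/6·π_4 + 1/12·π_5
  π_2 = 1/6·π_0 + 1/4·π_1 + 1/4·π_2 + 1/12·π_3 + 1/4·π_4 + 1/4·π_5
  π_3 = 1/6·π_0 + 1/6·π_1 + 1/4·π_2 + 1/4·π_3 + 1/12·π_4 + 1/6·π_5
  π_4 = 1/6·π_0 + 1/4·π_1 + 1/6·π_2 + 1/6·π_3 + 1/12·π_4 + 1/6·π_5
  normalize: π_0 + π_1 + π_2 + π_3 + π_4 + π_5 = 1
Solving the linear system gives exactly π = [34679/270191, 33269/270191, 56286/270191, 50231/270191, 44127/270191, 51599/270191].

π = [0.1283, 0.1231, 0.2083, 0.1859, 0.1633, 0.1910]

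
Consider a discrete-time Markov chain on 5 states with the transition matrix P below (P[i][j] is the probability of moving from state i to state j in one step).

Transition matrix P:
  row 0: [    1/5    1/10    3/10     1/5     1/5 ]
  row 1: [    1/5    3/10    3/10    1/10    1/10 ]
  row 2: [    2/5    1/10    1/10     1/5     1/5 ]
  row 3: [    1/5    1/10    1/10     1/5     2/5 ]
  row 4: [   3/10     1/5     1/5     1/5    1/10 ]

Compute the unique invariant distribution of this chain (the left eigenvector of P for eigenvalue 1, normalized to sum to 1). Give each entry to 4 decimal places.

π = [0.2607, 0.1502, 0.2024, 0.1850, 0.2018]

Balance equations π_j = Σ_i π_i·P[i][j]:
  π_0 = 1/5·π_0 + 1/5·π_1 + 2/5·π_2 + 1/5·π_3 + 3/10·π_4
  π_1 = 1/10·π_0 + 3/10·π_1 + 1/10·π_2 + 1/10·π_3 + 1/5·π_4
  π_2 = 3/10·π_0 + 3/10·π_1 + 1/10·π_2 + 1/10·π_3 + 1/5·π_4
  π_3 = 1/5·π_0 + 1/10·π_1 + 1/5·π_2 + 1/5·π_3 + 1/5·π_4
  normalize: π_0 + π_1 + π_2 + π_3 + π_4 = 1
Solving the linear system gives exactly π = [465/1784, 67/446, 361/1784, 165/892, 45/223].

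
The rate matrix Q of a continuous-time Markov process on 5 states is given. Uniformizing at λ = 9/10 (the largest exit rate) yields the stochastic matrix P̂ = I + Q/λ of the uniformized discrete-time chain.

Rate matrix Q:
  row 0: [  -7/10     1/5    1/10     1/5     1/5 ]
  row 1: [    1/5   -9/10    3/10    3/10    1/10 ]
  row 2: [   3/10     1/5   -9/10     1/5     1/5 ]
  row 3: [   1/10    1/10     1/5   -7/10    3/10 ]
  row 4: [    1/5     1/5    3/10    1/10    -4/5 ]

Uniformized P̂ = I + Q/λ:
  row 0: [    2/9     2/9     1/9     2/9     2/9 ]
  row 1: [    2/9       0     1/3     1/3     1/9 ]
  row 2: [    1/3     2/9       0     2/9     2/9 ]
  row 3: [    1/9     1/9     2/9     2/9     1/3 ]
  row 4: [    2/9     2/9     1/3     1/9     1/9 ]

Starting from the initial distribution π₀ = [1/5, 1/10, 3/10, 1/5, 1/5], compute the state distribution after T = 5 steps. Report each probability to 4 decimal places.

t=0: π = [0.2000, 0.1000, 0.3000, 0.2000, 0.2000]
t=1: π = [0.2333, 0.1778, 0.1667, 0.2111, 0.2111]
t=2: π = [0.2173, 0.1593, 0.2025, 0.2185, 0.2025]
t=3: π = [0.2204, 0.1626, 0.1933, 0.2174, 0.2063]
t=4: π = [0.2195, 0.1619, 0.1958, 0.2174, 0.2054]
t=5: π = [0.2198, 0.1621, 0.1951, 0.2174, 0.2056]

π = [0.2198, 0.1621, 0.1951, 0.2174, 0.2056]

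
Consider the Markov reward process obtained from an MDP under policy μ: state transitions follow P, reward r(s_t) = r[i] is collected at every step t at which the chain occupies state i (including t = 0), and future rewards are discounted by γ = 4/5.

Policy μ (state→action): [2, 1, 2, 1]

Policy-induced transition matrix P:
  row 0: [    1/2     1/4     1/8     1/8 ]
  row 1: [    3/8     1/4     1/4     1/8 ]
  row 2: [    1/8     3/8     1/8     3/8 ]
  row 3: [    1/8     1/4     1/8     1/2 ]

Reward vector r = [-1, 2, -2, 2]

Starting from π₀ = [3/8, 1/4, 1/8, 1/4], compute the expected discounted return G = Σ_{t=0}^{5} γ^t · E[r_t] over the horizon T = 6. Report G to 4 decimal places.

G = 1.5051

t=0: π = [0.3750, 0.2500, 0.1250, 0.2500], E[r] = 0.3750, γ^t·E[r] = 0.375000, running G = 0.375000
t=1: π = [0.3281, 0.2656, 0.1563, 0.2500], E[r] = 0.3906, γ^t·E[r] = 0.312500, running G = 0.687500
t=2: π = [0.3145, 0.2695, 0.1582, 0.2578], E[r] = 0.4238, γ^t·E[r] = 0.271250, running G = 0.958750
t=3: π = [0.3103, 0.2698, 0.1587, 0.2612], E[r] = 0.4343, γ^t·E[r] = 0.222375, running G = 1.181125
t=4: π = [0.3088, 0.2698, 0.1587, 0.2626], E[r] = 0.4387, γ^t·E[r] = 0.179688, running G = 1.360813
t=5: π = [0.3083, 0.2698, 0.1587, 0.2632], E[r] = 0.4403, γ^t·E[r] = 0.144276, running G = 1.505089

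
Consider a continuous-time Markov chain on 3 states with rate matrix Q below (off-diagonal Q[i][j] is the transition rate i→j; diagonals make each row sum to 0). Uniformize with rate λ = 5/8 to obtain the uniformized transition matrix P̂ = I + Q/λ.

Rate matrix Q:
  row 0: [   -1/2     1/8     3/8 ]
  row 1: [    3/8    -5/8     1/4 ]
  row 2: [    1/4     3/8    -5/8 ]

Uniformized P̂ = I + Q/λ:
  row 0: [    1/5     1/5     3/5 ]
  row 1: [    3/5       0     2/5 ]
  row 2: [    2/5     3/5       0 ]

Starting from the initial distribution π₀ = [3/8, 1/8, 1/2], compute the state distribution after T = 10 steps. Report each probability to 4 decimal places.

t=0: π = [0.3750, 0.1250, 0.5000]
t=1: π = [0.3500, 0.3750, 0.2750]
t=2: π = [0.4050, 0.2350, 0.3600]
t=3: π = [0.3660, 0.2970, 0.3370]
t=4: π = [0.3862, 0.2754, 0.3384]
t=5: π = [0.3778, 0.2803, 0.3419]
t=6: π = [0.3805, 0.2807, 0.3388]
t=7: π = [0.3800, 0.2794, 0.3406]
t=8: π = [0.3799, 0.2804, 0.3398]
t=9: π = [0.3801, 0.2798, 0.3401]
t=10: π = [0.3799, 0.2801, 0.3400]

π = [0.3799, 0.2801, 0.3400]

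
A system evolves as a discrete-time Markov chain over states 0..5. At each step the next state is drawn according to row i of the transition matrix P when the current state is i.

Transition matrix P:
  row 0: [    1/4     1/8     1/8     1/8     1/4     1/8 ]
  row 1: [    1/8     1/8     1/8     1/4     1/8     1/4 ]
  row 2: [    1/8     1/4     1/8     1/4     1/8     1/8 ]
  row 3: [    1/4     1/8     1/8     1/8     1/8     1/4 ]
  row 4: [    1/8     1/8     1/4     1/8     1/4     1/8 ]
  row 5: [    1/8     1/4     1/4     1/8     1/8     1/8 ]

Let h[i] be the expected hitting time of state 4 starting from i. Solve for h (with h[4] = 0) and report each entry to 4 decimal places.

First-step conditioning: h[4] = 0; for i ≠ 4, h[i] = 1 + Σ_k P[i][k]·h[k].
  h[0] = 1 + 1/4·h[0] + 1/8·h[1] + 1/8·h[2] + 1/8·h[3] + 1/8·h[5]
  h[1] = 1 + 1/8·h[0] + 1/8·h[1] + 1/8·h[2] + 1/4·h[3] + 1/4·h[5]
  h[2] = 1 + 1/8·h[0] + 1/4·h[1] + 1/8·h[2] + 1/4·h[3] + 1/8·h[5]
  h[3] = 1 + 1/4·h[0] + 1/8·h[1] + 1/8·h[2] + 1/8·h[3] + 1/4·h[5]
  h[5] = 1 + 1/8·h[0] + 1/4·h[1] + 1/4·h[2] + 1/8·h[3] + 1/8·h[5]
Solving the 5×5 linear system over states ≠ 4 gives exactly h = [8014/1363, 9328/1363, 9326/1363, 9182/1363, 0, 9344/1363] (h[4] = 0 is the target).

h = [5.8797, 6.8437, 6.8423, 6.7366, 0.0000, 6.8555]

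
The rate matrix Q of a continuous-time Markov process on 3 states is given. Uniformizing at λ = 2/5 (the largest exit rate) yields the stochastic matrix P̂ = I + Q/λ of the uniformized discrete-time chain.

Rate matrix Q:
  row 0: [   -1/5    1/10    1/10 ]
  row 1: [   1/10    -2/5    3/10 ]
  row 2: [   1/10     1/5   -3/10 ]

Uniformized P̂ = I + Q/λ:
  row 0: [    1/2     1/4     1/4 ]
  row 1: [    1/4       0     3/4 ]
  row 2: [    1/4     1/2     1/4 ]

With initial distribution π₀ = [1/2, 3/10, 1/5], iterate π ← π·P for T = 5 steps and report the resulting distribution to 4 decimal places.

π = [0.3335, 0.2753, 0.3912]

t=0: π = [0.5000, 0.3000, 0.2000]
t=1: π = [0.3750, 0.2250, 0.4000]
t=2: π = [0.3438, 0.2938, 0.3625]
t=3: π = [0.3359, 0.2672, 0.3969]
t=4: π = [0.3340, 0.2824, 0.3836]
t=5: π = [0.3335, 0.2753, 0.3912]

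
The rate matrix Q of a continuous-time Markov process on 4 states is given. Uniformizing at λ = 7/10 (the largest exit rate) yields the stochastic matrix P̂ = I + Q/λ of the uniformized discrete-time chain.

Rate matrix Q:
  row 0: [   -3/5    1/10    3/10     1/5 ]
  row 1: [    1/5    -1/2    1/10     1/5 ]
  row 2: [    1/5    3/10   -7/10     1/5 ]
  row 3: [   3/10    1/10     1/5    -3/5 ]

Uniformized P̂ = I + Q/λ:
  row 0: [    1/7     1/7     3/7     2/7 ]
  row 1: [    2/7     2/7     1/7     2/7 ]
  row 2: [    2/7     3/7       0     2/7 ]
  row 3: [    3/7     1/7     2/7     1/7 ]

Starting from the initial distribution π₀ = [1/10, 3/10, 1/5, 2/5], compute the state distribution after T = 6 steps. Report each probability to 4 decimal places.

π = [0.2812, 0.2421, 0.2266, 0.2500]

t=0: π = [0.1000, 0.3000, 0.2000, 0.4000]
t=1: π = [0.3286, 0.2429, 0.2000, 0.2286]
t=2: π = [0.2714, 0.2347, 0.2408, 0.2531]
t=3: π = [0.2831, 0.2452, 0.2222, 0.2496]
t=4: π = [0.2809, 0.2414, 0.2277, 0.2501]
t=5: π = [0.2813, 0.2424, 0.2263, 0.2500]
t=6: π = [0.2812, 0.2421, 0.2266, 0.2500]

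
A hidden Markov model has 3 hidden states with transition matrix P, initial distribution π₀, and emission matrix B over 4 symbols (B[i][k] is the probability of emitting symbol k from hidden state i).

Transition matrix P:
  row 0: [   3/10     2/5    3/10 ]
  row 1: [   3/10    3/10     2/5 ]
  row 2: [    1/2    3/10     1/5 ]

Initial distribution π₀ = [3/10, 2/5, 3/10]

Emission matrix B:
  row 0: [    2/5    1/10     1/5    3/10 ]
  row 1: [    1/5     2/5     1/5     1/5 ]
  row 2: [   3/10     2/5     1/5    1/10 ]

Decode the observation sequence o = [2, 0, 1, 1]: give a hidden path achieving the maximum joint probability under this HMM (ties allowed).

path = [2, 0, 1, 2]

t=0: δ = [6.000e-02, 8.000e-02, 6.000e-02]  (obs o_0=2)
t=1: δ = [1.200e-02, 4.800e-03, 9.600e-03]  ψ = [2, 0, 1]  (obs o_1=0)
t=2: δ = [4.800e-04, 1.920e-03, 1.440e-03]  ψ = [2, 0, 0]  (obs o_2=1)
t=3: δ = [7.200e-05, 2.304e-04, 3.072e-04]  ψ = [2, 1, 1]  (obs o_3=1)
backtrack: best end state = 2; path = [2, 0, 1, 2]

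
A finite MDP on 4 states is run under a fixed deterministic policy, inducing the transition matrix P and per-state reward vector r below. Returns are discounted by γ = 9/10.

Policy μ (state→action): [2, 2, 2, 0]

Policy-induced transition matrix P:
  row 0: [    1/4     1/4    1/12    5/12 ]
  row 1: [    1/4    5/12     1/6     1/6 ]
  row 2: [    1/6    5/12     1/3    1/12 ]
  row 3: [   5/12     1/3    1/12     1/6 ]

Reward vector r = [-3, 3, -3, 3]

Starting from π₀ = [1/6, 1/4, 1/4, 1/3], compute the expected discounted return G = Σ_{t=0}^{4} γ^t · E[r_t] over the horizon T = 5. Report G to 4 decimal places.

t=0: π = [0.1667, 0.2500, 0.2500, 0.3333], E[r] = 0.5000, γ^t·E[r] = 0.500000, running G = 0.500000
t=1: π = [0.2847, 0.3611, 0.1667, 0.1875], E[r] = 0.2917, γ^t·E[r] = 0.262500, running G = 0.762500
t=2: π = [0.2674, 0.3536, 0.1551, 0.2240], E[r] = 0.4653, γ^t·E[r] = 0.376875, running G = 1.139375
t=3: π = [0.2744, 0.3534, 0.1516, 0.2206], E[r] = 0.4442, γ^t·E[r] = 0.323789, running G = 1.463164
t=4: π = [0.2741, 0.3526, 0.1507, 0.2226], E[r] = 0.4511, γ^t·E[r] = 0.295982, running G = 1.759146

G = 1.7591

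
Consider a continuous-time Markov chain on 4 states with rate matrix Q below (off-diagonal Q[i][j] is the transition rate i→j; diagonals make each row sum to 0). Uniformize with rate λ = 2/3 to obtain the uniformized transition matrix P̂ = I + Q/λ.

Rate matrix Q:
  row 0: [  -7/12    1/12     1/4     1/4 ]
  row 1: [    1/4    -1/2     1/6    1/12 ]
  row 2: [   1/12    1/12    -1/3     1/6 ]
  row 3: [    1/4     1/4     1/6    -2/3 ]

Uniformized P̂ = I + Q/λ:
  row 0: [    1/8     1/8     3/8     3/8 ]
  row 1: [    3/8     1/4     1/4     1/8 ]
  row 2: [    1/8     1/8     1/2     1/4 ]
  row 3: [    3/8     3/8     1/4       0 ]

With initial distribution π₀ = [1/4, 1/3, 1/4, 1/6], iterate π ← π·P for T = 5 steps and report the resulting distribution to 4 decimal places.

π = [0.2258, 0.2007, 0.3709, 0.2025]

t=0: π = [0.2500, 0.3333, 0.2500, 0.1667]
t=1: π = [0.2500, 0.2083, 0.3438, 0.1979]
t=2: π = [0.2266, 0.2005, 0.3672, 0.2057]
t=3: π = [0.2266, 0.2015, 0.3701, 0.2018]
t=4: π = [0.2258, 0.2006, 0.3708, 0.2027]
t=5: π = [0.2258, 0.2007, 0.3709, 0.2025]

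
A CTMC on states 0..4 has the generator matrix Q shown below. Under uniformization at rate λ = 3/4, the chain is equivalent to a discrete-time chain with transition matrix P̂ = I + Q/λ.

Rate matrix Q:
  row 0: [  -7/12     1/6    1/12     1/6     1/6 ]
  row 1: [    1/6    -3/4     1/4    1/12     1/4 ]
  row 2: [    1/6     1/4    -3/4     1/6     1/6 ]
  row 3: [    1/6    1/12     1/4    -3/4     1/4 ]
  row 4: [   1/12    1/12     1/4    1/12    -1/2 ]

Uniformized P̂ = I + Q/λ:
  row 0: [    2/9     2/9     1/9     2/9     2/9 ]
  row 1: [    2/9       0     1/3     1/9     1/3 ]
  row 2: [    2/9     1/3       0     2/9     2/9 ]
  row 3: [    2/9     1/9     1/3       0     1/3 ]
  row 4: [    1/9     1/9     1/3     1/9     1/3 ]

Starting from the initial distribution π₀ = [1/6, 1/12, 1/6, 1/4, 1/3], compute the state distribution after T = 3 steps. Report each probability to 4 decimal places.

π = [0.1904, 0.1606, 0.2206, 0.1396, 0.2888]

t=0: π = [0.1667, 0.0833, 0.1667, 0.2500, 0.3333]
t=1: π = [0.1852, 0.1574, 0.2407, 0.1204, 0.2963]
t=2: π = [0.1893, 0.1677, 0.2119, 0.1451, 0.2860]
t=3: π = [0.1904, 0.1606, 0.2206, 0.1396, 0.2888]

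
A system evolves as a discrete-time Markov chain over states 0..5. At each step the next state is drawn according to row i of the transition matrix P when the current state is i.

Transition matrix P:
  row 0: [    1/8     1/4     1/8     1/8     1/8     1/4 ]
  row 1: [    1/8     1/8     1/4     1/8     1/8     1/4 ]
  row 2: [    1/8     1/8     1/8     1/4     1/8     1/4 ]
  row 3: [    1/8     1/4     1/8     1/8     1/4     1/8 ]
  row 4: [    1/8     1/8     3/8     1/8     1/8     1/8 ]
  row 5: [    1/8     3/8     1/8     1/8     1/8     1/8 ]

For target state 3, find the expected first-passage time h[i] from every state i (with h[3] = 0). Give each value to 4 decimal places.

First-step conditioning: h[3] = 0; for i ≠ 3, h[i] = 1 + Σ_k P[i][k]·h[k].
  h[0] = 1 + 1/8·h[0] + 1/4·h[1] + 1/8·h[2] + 1/8·h[4] + 1/4·h[5]
  h[1] = 1 + 1/8·h[0] + 1/8·h[1] + 1/4·h[2] + 1/8·h[4] + 1/4·h[5]
  h[2] = 1 + 1/8·h[0] + 1/8·h[1] + 1/8·h[2] + 1/8·h[4] + 1/4·h[5]
  h[4] = 1 + 1/8·h[0] + 1/8·h[1] + 3/8·h[2] + 1/8·h[4] + 1/8·h[5]
  h[5] = 1 + 1/8·h[0] + 3/8·h[1] + 1/8·h[2] + 1/8·h[4] + 1/8·h[5]
Solving the 5×5 linear system over states ≠ 3 gives exactly h = [1752/259, 1728/259, 1536/259, 0, 5104/777, 5248/777] (h[3] = 0 is the target).

h = [6.7645, 6.6718, 5.9305, 0.0000, 6.5689, 6.7542]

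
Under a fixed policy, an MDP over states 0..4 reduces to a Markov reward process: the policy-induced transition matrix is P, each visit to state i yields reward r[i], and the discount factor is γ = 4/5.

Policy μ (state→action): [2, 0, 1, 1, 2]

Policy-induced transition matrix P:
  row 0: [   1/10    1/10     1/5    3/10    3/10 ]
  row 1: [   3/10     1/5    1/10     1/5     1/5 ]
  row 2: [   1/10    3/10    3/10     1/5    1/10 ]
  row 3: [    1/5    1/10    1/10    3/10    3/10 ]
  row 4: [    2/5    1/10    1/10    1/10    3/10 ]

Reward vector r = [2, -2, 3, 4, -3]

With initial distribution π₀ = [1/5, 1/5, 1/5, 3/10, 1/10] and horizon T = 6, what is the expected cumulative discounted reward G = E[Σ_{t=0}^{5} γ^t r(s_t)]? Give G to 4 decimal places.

t=0: π = [0.2000, 0.2000, 0.2000, 0.3000, 0.1000], E[r] = 1.5000, γ^t·E[r] = 1.500000, running G = 1.500000
t=1: π = [0.2000, 0.1600, 0.1600, 0.2400, 0.2400], E[r] = 0.8000, γ^t·E[r] = 0.640000, running G = 2.140000
t=2: π = [0.2280, 0.1480, 0.1520, 0.2200, 0.2520], E[r] = 0.7400, γ^t·E[r] = 0.473600, running G = 2.613600
t=3: π = [0.2272, 0.1452, 0.1532, 0.2196, 0.2548], E[r] = 0.7376, γ^t·E[r] = 0.377651, running G = 2.991251
t=4: π = [0.2274, 0.1452, 0.1534, 0.2192, 0.2548], E[r] = 0.7369, γ^t·E[r] = 0.301842, running G = 3.293094
t=5: π = [0.2274, 0.1452, 0.1534, 0.2192, 0.2548], E[r] = 0.7370, γ^t·E[r] = 0.241488, running G = 3.534582

G = 3.5346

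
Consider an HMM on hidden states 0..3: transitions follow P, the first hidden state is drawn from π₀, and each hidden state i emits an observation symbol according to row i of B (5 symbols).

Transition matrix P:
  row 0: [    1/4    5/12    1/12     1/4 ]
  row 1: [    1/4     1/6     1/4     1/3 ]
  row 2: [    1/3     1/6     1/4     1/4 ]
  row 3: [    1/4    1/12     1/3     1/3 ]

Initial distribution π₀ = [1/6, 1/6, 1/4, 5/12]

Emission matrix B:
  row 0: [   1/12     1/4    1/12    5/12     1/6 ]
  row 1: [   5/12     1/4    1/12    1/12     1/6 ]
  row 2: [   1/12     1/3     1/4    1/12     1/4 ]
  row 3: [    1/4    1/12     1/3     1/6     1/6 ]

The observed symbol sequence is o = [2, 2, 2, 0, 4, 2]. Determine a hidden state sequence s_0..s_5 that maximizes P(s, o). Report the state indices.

t=0: δ = [1.389e-02, 1.389e-02, 6.250e-02, 1.389e-01]  (obs o_0=2)
t=1: δ = [2.894e-03, 9.645e-04, 1.157e-02, 1.543e-02]  ψ = [3, 3, 3, 3]  (obs o_1=2)
t=2: δ = [3.215e-04, 1.608e-04, 1.286e-03, 1.715e-03]  ψ = [2, 2, 3, 3]  (obs o_2=2)
t=3: δ = [3.572e-05, 8.931e-05, 4.763e-05, 1.429e-04]  ψ = [2, 2, 3, 3]  (obs o_3=0)
t=4: δ = [5.954e-06, 2.481e-06, 1.191e-05, 7.938e-06]  ψ = [3, 0, 3, 3]  (obs o_4=4)
t=5: δ = [3.308e-07, 2.067e-07, 7.442e-07, 9.923e-07]  ψ = [2, 0, 2, 2]  (obs o_5=2)
backtrack: best end state = 3; path = [3, 3, 3, 3, 2, 3]

path = [3, 3, 3, 3, 2, 3]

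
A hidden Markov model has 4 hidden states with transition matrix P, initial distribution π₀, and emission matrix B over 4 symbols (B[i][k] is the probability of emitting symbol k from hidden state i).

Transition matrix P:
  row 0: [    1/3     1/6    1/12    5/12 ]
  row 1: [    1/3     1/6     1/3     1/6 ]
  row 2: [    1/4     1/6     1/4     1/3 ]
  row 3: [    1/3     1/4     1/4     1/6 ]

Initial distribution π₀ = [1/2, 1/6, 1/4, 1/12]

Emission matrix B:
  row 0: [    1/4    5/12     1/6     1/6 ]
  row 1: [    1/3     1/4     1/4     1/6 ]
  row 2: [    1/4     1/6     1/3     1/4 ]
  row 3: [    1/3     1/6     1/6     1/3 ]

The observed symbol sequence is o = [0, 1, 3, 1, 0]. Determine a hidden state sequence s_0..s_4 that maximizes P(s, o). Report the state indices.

path = [0, 0, 3, 0, 3]

t=0: δ = [1.250e-01, 5.556e-02, 6.250e-02, 2.778e-02]  (obs o_0=0)
t=1: δ = [1.736e-02, 5.208e-03, 3.086e-03, 8.681e-03]  ψ = [0, 0, 1, 0]  (obs o_1=1)
t=2: δ = [9.645e-04, 4.823e-04, 5.425e-04, 2.411e-03]  ψ = [0, 0, 3, 0]  (obs o_2=3)
t=3: δ = [3.349e-04, 1.507e-04, 1.005e-04, 6.698e-05]  ψ = [3, 3, 3, 0]  (obs o_3=1)
t=4: δ = [2.791e-05, 1.861e-05, 1.256e-05, 4.651e-05]  ψ = [0, 0, 1, 0]  (obs o_4=0)
backtrack: best end state = 3; path = [0, 0, 3, 0, 3]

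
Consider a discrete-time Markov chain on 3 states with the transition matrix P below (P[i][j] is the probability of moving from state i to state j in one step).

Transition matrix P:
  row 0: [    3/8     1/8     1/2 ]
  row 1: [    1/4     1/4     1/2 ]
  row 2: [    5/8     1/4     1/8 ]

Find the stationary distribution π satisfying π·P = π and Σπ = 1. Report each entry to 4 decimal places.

Balance equations π_j = Σ_i π_i·P[i][j]:
  π_0 = 3/8·π_0 + 1/4·π_1 + 5/8·π_2
  π_1 = 1/8·π_0 + 1/4·π_1 + 1/4·π_2
  normalize: π_0 + π_1 + π_2 = 1
Solving the linear system gives exactly π = [34/77, 15/77, 4/11].

π = [0.4416, 0.1948, 0.3636]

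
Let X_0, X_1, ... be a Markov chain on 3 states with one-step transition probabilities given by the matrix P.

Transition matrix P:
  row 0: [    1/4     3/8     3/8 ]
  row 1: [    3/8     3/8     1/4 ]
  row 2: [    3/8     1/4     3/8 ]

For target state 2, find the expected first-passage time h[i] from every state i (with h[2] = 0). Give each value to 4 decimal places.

h = [3.0476, 3.4286, 0.0000]

First-step conditioning: h[2] = 0; for i ≠ 2, h[i] = 1 + Σ_k P[i][k]·h[k].
  h[0] = 1 + 1/4·h[0] + 3/8·h[1]
  h[1] = 1 + 3/8·h[0] + 3/8·h[1]
Solving the 2×2 linear system over states ≠ 2 gives exactly h = [64/21, 24/7, 0] (h[2] = 0 is the target).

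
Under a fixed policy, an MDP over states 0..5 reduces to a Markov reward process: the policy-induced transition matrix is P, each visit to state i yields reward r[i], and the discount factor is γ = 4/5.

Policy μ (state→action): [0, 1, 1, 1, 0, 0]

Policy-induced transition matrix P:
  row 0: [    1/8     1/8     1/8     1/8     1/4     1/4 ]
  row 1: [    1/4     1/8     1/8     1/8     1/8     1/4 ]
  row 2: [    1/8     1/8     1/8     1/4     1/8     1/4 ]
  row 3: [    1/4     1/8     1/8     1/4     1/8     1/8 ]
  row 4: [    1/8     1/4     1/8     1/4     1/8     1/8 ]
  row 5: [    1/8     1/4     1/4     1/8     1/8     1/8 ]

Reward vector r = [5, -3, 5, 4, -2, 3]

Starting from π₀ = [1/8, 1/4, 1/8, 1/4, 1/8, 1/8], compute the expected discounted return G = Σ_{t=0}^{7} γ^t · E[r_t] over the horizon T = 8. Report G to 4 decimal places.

t=0: π = [0.1250, 0.2500, 0.1250, 0.2500, 0.1250, 0.1250], E[r] = 1.6250, γ^t·E[r] = 1.625000, running G = 1.625000
t=1: π = [0.1875, 0.1563, 0.1406, 0.1875, 0.1406, 0.1875], E[r] = 2.2031, γ^t·E[r] = 1.762500, running G = 3.387500
t=2: π = [0.1680, 0.1660, 0.1484, 0.1836, 0.1484, 0.1855], E[r] = 2.0781, γ^t·E[r] = 1.330000, running G = 4.717500
t=3: π = [0.1687, 0.1667, 0.1482, 0.1851, 0.1460, 0.1853], E[r] = 2.0884, γ^t·E[r] = 1.069250, running G = 5.786750
t=4: π = [0.1690, 0.1664, 0.1482, 0.1849, 0.1461, 0.1855], E[r] = 2.0903, γ^t·E[r] = 0.856175, running G = 6.642925
t=5: π = [0.1689, 0.1664, 0.1482, 0.1849, 0.1461, 0.1854], E[r] = 2.0898, γ^t·E[r] = 0.684793, running G = 7.327718
t=6: π = [0.1689, 0.1664, 0.1482, 0.1849, 0.1461, 0.1854], E[r] = 2.0898, γ^t·E[r] = 0.547841, running G = 7.875559
t=7: π = [0.1689, 0.1664, 0.1482, 0.1849, 0.1461, 0.1854], E[r] = 2.0899, γ^t·E[r] = 0.438274, running G = 8.313833

G = 8.3138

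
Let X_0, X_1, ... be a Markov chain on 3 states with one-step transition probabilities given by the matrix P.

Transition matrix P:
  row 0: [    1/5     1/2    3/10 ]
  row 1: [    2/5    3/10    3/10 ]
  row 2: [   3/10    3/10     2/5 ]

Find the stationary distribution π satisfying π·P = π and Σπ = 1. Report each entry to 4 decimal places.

Balance equations π_j = Σ_i π_i·P[i][j]:
  π_0 = 1/5·π_0 + 2/5·π_1 + 3/10·π_2
  π_1 = 1/2·π_0 + 3/10·π_1 + 3/10·π_2
  normalize: π_0 + π_1 + π_2 = 1
Solving the linear system gives exactly π = [11/36, 13/36, 1/3].

π = [0.3056, 0.3611, 0.3333]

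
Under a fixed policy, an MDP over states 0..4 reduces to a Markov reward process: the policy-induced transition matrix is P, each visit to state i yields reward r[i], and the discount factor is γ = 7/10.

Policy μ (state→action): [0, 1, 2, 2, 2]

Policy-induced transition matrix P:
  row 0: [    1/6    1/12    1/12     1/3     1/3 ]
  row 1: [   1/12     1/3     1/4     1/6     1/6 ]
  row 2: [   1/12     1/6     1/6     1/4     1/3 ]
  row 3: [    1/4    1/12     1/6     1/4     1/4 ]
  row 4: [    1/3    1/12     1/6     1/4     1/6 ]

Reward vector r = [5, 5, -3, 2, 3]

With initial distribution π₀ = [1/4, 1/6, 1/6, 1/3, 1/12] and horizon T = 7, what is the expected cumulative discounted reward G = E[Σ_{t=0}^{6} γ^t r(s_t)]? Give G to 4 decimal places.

t=0: π = [0.2500, 0.1667, 0.1667, 0.3333, 0.0833], E[r] = 2.5000, γ^t·E[r] = 2.500000, running G = 2.500000
t=1: π = [0.1806, 0.1389, 0.1597, 0.2569, 0.2639], E[r] = 2.4236, γ^t·E[r] = 1.696528, running G = 4.196528
t=2: π = [0.2072, 0.1314, 0.1632, 0.2535, 0.2448], E[r] = 2.4444, γ^t·E[r] = 1.197778, running G = 5.394306
t=3: π = [0.2040, 0.1298, 0.1603, 0.2563, 0.2495], E[r] = 2.4492, γ^t·E[r] = 0.840082, running G = 6.234388
t=4: π = [0.2054, 0.1291, 0.1605, 0.2562, 0.2488], E[r] = 2.4501, γ^t·E[r] = 0.588268, running G = 6.822655
t=5: π = [0.2053, 0.1290, 0.1603, 0.2564, 0.2490], E[r] = 2.4505, γ^t·E[r] = 0.411848, running G = 7.234503
t=6: π = [0.2054, 0.1289, 0.1603, 0.2564, 0.2490], E[r] = 2.4505, γ^t·E[r] = 0.288303, running G = 7.522806

G = 7.5228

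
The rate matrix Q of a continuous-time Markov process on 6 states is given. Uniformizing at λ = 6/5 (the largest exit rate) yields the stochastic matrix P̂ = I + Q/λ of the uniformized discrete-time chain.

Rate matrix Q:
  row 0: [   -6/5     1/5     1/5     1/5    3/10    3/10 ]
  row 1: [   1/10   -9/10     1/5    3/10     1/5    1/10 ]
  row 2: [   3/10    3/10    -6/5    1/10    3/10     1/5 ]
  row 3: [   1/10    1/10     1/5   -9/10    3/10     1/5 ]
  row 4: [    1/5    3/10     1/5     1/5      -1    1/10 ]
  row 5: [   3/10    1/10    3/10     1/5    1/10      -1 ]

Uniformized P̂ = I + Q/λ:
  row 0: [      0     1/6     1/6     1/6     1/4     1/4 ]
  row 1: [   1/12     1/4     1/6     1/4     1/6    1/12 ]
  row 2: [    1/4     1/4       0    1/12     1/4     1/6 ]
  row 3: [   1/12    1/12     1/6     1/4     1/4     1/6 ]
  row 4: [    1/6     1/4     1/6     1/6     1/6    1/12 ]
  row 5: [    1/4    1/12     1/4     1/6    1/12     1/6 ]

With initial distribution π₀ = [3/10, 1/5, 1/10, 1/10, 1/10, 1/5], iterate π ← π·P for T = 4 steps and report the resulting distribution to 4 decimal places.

π = [0.1383, 0.1833, 0.1534, 0.1845, 0.1939, 0.1466]

t=0: π = [0.3000, 0.2000, 0.1000, 0.1000, 0.1000, 0.2000]
t=1: π = [0.1167, 0.1750, 0.1667, 0.1833, 0.1917, 0.1667]
t=2: π = [0.1451, 0.1819, 0.1528, 0.1826, 0.1917, 0.1458]
t=3: π = [0.1370, 0.1832, 0.1534, 0.1843, 0.1946, 0.1476]
t=4: π = [0.1383, 0.1833, 0.1534, 0.1845, 0.1939, 0.1466]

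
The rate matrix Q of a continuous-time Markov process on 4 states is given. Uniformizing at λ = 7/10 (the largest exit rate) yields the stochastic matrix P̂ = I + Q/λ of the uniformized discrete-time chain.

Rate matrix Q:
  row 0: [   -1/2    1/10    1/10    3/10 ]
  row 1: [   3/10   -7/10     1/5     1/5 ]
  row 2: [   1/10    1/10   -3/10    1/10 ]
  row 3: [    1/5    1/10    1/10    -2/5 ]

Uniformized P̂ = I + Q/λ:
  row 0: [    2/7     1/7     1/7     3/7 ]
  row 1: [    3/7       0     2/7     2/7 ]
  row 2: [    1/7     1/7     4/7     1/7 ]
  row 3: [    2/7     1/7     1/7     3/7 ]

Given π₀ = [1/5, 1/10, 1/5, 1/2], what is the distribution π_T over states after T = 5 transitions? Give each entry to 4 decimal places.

t=0: π = [0.2000, 0.1000, 0.2000, 0.5000]
t=1: π = [0.2714, 0.1286, 0.2429, 0.3571]
t=2: π = [0.2694, 0.1245, 0.2653, 0.3408]
t=3: π = [0.2656, 0.1251, 0.2743, 0.3350]
t=4: π = [0.2644, 0.1250, 0.2783, 0.3323]
t=5: π = [0.2638, 0.1250, 0.2800, 0.3312]

π = [0.2638, 0.1250, 0.2800, 0.3312]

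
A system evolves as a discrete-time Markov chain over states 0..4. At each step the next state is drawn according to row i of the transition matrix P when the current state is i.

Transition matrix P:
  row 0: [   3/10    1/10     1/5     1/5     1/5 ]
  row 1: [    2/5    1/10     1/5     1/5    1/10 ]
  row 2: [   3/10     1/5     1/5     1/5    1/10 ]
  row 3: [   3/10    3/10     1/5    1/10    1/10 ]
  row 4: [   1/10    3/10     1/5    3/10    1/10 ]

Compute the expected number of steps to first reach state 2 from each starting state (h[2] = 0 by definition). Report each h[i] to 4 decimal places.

h = [5.0000, 5.0000, 0.0000, 5.0000, 5.0000]

First-step conditioning: h[2] = 0; for i ≠ 2, h[i] = 1 + Σ_k P[i][k]·h[k].
  h[0] = 1 + 3/10·h[0] + 1/10·h[1] + 1/5·h[3] + 1/5·h[4]
  h[1] = 1 + 2/5·h[0] + 1/10·h[1] + 1/5·h[3] + 1/10·h[4]
  h[3] = 1 + 3/10·h[0] + 3/10·h[1] + 1/10·h[3] + 1/10·h[4]
  h[4] = 1 + 1/10·h[0] + 3/10·h[1] + 3/10·h[3] + 1/10·h[4]
Solving the 4×4 linear system over states ≠ 2 gives exactly h = [5, 5, 0, 5, 5] (h[2] = 0 is the target).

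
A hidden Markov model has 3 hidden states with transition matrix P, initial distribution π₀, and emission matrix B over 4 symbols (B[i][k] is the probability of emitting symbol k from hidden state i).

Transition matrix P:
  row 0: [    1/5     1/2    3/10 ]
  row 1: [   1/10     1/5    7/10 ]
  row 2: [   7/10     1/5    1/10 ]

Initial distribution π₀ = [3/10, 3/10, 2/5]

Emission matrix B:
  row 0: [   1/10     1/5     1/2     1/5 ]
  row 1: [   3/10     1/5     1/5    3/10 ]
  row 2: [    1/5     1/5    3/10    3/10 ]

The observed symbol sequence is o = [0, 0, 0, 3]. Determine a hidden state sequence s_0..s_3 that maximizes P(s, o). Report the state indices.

path = [2, 0, 1, 2]

t=0: δ = [3.000e-02, 9.000e-02, 8.000e-02]  (obs o_0=0)
t=1: δ = [5.600e-03, 5.400e-03, 1.260e-02]  ψ = [2, 1, 1]  (obs o_1=0)
t=2: δ = [8.820e-04, 8.400e-04, 7.560e-04]  ψ = [2, 0, 1]  (obs o_2=0)
t=3: δ = [1.058e-04, 1.323e-04, 1.764e-04]  ψ = [2, 0, 1]  (obs o_3=3)
backtrack: best end state = 2; path = [2, 0, 1, 2]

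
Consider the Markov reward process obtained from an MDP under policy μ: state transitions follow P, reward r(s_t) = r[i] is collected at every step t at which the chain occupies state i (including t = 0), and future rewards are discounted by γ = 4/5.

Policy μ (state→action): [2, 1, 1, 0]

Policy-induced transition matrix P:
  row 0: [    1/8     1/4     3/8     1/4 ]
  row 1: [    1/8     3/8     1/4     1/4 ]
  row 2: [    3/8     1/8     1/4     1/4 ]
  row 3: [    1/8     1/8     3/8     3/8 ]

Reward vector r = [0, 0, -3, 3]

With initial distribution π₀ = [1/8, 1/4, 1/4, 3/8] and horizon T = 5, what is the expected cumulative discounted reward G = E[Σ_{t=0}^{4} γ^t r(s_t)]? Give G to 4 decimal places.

t=0: π = [0.1250, 0.2500, 0.2500, 0.3750], E[r] = 0.3750, γ^t·E[r] = 0.375000, running G = 0.375000
t=1: π = [0.1875, 0.2031, 0.3125, 0.2969], E[r] = -0.0469, γ^t·E[r] = -0.037500, running G = 0.337500
t=2: π = [0.2031, 0.1992, 0.3105, 0.2871], E[r] = -0.0703, γ^t·E[r] = -0.045000, running G = 0.292500
t=3: π = [0.2026, 0.2002, 0.3113, 0.2859], E[r] = -0.0762, γ^t·E[r] = -0.039000, running G = 0.253500
t=4: π = [0.2028, 0.2004, 0.3111, 0.2857], E[r] = -0.0760, γ^t·E[r] = -0.031125, running G = 0.222375

G = 0.2224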